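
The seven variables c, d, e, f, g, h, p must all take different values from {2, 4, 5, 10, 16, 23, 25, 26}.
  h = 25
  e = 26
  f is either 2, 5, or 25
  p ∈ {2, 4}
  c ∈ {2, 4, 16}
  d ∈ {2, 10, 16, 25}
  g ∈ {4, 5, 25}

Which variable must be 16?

e must be 26 (only option left).
h has just one choice, so h = 25. Eliminate 25 elsewhere: d, f, g.
Among the 5 still-open variables, 10 fits only d (and all 5 values in {2, 4, 5, 10, 16} must be used), so d = 10.
Among the 4 still-open variables, 16 fits only c (and all 4 values in {2, 4, 5, 16} must be used), so c = 16.

c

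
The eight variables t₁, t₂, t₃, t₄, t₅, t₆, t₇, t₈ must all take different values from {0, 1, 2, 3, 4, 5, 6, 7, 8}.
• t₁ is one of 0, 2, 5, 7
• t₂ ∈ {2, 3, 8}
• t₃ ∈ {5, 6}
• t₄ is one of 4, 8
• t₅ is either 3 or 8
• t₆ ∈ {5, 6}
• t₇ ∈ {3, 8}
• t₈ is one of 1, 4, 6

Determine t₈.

1

t₃ and t₆ share exactly the 2 values {5, 6}; by pigeonhole those values go to them, so strike 5, 6 from t₁, t₈.
t₅ and t₇ between them cover only {3, 8} — a naked pair. Remove those values from t₂, t₄.
t₂ must be 2 (only option left). So t₁ can't be 2.
t₄'s domain is down to {4}, so t₄ = 4. So t₈ can't be 4.
So t₈ = 1.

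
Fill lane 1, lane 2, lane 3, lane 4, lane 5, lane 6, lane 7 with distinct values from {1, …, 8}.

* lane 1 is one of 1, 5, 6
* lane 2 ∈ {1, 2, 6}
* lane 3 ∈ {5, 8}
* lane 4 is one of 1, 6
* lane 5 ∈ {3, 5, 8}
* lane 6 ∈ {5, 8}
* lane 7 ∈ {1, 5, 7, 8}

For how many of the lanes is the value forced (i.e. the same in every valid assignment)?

The 7 variables together cover exactly {1, 2, 3, 5, 6, 7, 8} — 7 values for 7 variables — and 2 appears only in lane 2's list, so lane 2 = 2.
The 6 still-open variables draw from only 6 values {1, 3, 5, 6, 7, 8}, so each is used; only lane 5 can be 3, hence lane 5 = 3.
The 5 still-open variables draw from only 5 values {1, 5, 6, 7, 8}, so each is used; only lane 7 can be 7, hence lane 7 = 7.
lane 3 and lane 6 share exactly the 2 values {5, 8}; by pigeonhole those values go to them, so strike 5, 8 from lane 1.
Determined: lane 2=2, lane 5=3, lane 7=7. The other lanes each still have more than one consistent value. That makes 3.

3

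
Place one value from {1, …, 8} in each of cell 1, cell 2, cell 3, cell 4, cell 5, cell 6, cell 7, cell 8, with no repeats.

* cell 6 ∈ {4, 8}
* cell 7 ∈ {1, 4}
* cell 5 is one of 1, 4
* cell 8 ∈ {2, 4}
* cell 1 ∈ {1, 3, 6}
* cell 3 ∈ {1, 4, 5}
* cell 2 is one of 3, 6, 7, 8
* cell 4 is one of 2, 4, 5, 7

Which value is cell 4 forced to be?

7

cell 5 and cell 7 between them cover only {1, 4} — a naked pair. Remove those values from cell 1, cell 3, cell 4, cell 6, cell 8.
cell 3 has just one choice, so cell 3 = 5. Remove 5 from cell 4.
cell 6's domain is down to {8}, so cell 6 = 8. Strike 8 from cell 2.
cell 8 has just one choice, so cell 8 = 2. Remove 2 from cell 4.
So cell 4 = 7.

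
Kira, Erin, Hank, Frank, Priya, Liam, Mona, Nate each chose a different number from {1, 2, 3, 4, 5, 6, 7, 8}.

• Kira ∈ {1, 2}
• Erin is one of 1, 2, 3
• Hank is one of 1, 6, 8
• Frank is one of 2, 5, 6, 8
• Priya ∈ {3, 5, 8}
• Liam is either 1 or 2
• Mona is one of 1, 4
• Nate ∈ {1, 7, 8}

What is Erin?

3

Among the 8 variables, 4 fits only Mona (and all 8 values in {1, 2, 3, 4, 5, 6, 7, 8} must be used), so Mona = 4.
The 7 still-open variables draw from only 7 values {1, 2, 3, 5, 6, 7, 8}, so each is used; only Nate can be 7, hence Nate = 7.
Kira and Liam share exactly the 2 values {1, 2}; by pigeonhole those values go to them, so strike 1, 2 from Erin, Hank, Frank.
So Erin = 3.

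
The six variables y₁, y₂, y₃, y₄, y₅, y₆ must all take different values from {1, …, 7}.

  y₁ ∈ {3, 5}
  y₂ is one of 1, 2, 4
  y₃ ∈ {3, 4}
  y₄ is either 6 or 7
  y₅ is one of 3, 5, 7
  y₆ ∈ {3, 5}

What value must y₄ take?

6

The 2 variables y₁ and y₆ are confined to {3, 5}, which locks those values in; drop them from y₃, y₅.
y₃ must be 4 (only option left). Strike 4 from y₂.
y₅ must be 7 (only option left). Remove 7 from y₄.
So y₄ = 6.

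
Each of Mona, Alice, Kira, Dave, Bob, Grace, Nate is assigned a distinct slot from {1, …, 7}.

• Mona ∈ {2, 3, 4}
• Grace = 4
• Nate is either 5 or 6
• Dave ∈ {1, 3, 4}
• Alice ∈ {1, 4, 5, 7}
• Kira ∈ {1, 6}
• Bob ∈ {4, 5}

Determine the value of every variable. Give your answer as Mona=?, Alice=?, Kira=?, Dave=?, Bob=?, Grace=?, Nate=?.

Grace's domain is down to {4}, so Grace = 4. Strike 4 from Mona, Alice, Dave, Bob.
That leaves Bob = 5. So Alice, Nate can't be 5.
Nate must be 6 (only option left). Remove 6 from Kira.
That leaves Kira = 1. Eliminate 1 elsewhere: Alice, Dave.
Dave has just one choice, so Dave = 3. Eliminate 3 elsewhere: Mona.
Mona has just one choice, so Mona = 2.
Alice has just one choice, so Alice = 7.

Mona=2, Alice=7, Kira=1, Dave=3, Bob=5, Grace=4, Nate=6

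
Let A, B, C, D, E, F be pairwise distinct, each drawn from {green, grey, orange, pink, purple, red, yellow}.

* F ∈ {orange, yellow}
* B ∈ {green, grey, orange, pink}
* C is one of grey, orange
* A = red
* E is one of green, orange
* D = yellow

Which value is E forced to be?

green

A's domain is down to {red}, so A = red.
D's domain is down to {yellow}, so D = yellow. Eliminate yellow elsewhere: F.
F must be orange (only option left). So B, C, E can't be orange.
So E = green.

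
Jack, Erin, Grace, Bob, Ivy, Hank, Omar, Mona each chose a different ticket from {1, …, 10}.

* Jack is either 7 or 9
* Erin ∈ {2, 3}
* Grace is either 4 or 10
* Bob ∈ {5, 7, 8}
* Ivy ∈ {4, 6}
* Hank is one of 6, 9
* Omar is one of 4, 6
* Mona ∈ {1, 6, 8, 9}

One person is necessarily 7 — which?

Ivy and Omar share exactly the 2 values {4, 6}; by pigeonhole those values go to them, so strike 4, 6 from Grace, Hank, Mona.
Grace must be 10 (only option left).
Hank must be 9 (only option left). Strike 9 from Jack, Mona.
So 7 goes to Jack.

Jack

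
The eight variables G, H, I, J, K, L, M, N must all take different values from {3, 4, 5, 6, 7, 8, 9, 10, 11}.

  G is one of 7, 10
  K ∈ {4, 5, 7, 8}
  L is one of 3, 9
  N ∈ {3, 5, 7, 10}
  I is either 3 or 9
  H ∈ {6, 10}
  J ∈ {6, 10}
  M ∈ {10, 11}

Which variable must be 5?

N

H and J between them cover only {6, 10} — a naked pair. Remove those values from G, M, N.
G must be 7 (only option left). Strike 7 from K, N.
M must be 11 (only option left).
I and L between them cover only {3, 9} — a naked pair. Remove those values from N.
So 5 goes to N.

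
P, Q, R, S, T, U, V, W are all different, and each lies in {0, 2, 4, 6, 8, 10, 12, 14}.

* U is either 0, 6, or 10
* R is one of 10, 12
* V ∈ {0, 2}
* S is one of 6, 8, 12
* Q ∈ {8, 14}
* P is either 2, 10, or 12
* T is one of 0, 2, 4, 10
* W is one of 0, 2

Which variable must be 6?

Among the 8 variables, 4 fits only T (and all 8 values in {0, 2, 4, 6, 8, 10, 12, 14} must be used), so T = 4.
Among the 7 still-open variables, 14 fits only Q (and all 7 values in {0, 2, 6, 8, 10, 12, 14} must be used), so Q = 14.
Among the 6 still-open variables, 8 fits only S (and all 6 values in {0, 2, 6, 8, 10, 12} must be used), so S = 8.
Among the 5 still-open variables, 6 fits only U (and all 5 values in {0, 2, 6, 10, 12} must be used), so U = 6.

U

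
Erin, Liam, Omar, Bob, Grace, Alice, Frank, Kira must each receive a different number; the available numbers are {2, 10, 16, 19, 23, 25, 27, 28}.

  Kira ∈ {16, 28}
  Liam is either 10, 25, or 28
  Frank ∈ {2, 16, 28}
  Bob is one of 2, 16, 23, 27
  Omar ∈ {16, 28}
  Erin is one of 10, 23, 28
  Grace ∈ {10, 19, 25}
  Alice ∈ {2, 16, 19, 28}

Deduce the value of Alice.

The 8 variables draw from only 8 values {2, 10, 16, 19, 23, 25, 27, 28}, so each is used; only Bob can be 27, hence Bob = 27.
The 7 still-open variables together cover exactly {2, 10, 16, 19, 23, 25, 28} — 7 values for 7 variables — and 23 appears only in Erin's list, so Erin = 23.
Omar and Kira share exactly the 2 values {16, 28}; by pigeonhole those values go to them, so strike 16, 28 from Liam, Alice, Frank.
That leaves Frank = 2. Remove 2 from Alice.
So Alice = 19.

19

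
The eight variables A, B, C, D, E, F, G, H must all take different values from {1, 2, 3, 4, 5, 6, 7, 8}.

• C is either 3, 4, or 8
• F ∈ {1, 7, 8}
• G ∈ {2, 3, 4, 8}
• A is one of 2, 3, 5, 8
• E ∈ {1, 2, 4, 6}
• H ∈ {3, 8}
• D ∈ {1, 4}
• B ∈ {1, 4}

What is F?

7

The 8 variables together cover exactly {1, 2, 3, 4, 5, 6, 7, 8} — 8 values for 8 variables — and 5 appears only in A's list, so A = 5.
The 7 still-open variables together cover exactly {1, 2, 3, 4, 6, 7, 8} — 7 values for 7 variables — and 6 appears only in E's list, so E = 6.
The 6 still-open variables together cover exactly {1, 2, 3, 4, 7, 8} — 6 values for 6 variables — and 2 appears only in G's list, so G = 2.
Among the 5 still-open variables, 7 fits only F (and all 5 values in {1, 3, 4, 7, 8} must be used), so F = 7.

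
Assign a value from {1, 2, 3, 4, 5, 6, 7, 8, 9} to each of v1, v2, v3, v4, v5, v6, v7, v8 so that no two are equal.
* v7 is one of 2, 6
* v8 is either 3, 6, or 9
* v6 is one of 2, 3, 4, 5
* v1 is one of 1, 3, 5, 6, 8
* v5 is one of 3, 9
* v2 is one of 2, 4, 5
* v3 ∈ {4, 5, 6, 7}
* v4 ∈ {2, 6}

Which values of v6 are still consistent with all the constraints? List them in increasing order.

4, 5

v4 and v7 share exactly the 2 values {2, 6}; by pigeonhole those values go to them, so strike 2, 6 from v1, v2, v3, v6, v8.
v5 and v8 share exactly the 2 values {3, 9}; by pigeonhole those values go to them, so strike 3, 9 from v1, v6.
v2 and v6 share exactly the 2 values {4, 5}; by pigeonhole those values go to them, so strike 4, 5 from v1, v3.
v3's domain is down to {7}, so v3 = 7.
No further eliminations apply; v6 can still be any of 4, 5.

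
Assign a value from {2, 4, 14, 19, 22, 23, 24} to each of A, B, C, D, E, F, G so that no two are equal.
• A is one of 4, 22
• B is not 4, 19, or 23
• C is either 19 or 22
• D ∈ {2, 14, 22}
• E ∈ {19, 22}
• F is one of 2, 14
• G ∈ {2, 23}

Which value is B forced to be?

24

Among the 7 variables, 4 fits only A (and all 7 values in {2, 4, 14, 19, 22, 23, 24} must be used), so A = 4.
The 6 still-open variables together cover exactly {2, 14, 19, 22, 23, 24} — 6 values for 6 variables — and 23 appears only in G's list, so G = 23.
The 5 still-open variables draw from only 5 values {2, 14, 19, 22, 24}, so each is used; only B can be 24, hence B = 24.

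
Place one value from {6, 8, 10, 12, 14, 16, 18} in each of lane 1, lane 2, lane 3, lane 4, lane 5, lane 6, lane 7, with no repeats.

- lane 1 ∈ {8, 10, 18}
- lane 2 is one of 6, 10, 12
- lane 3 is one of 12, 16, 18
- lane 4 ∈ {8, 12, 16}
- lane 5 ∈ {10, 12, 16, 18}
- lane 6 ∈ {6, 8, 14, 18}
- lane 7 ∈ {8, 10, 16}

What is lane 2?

6

The 7 variables together cover exactly {6, 8, 10, 12, 14, 16, 18} — 7 values for 7 variables — and 14 appears only in lane 6's list, so lane 6 = 14.
The 6 still-open variables together cover exactly {6, 8, 10, 12, 16, 18} — 6 values for 6 variables — and 6 appears only in lane 2's list, so lane 2 = 6.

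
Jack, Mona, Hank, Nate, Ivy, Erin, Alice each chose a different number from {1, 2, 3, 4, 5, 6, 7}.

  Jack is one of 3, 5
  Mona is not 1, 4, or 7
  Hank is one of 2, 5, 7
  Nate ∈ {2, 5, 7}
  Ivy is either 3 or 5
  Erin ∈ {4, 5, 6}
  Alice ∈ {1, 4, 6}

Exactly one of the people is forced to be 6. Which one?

Among the 7 variables, 1 fits only Alice (and all 7 values in {1, 2, 3, 4, 5, 6, 7} must be used), so Alice = 1.
Among the 6 still-open variables, 4 fits only Erin (and all 6 values in {2, 3, 4, 5, 6, 7} must be used), so Erin = 4.
The 5 still-open variables draw from only 5 values {2, 3, 5, 6, 7}, so each is used; only Mona can be 6, hence Mona = 6.

Mona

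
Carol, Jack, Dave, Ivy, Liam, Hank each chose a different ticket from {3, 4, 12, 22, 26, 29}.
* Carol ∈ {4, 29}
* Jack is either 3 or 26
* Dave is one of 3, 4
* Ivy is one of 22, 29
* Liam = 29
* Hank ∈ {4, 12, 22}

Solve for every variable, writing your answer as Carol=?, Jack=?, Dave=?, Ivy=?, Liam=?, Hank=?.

Carol=4, Jack=26, Dave=3, Ivy=22, Liam=29, Hank=12

Liam must be 29 (only option left). Strike 29 from Carol, Ivy.
Carol has just one choice, so Carol = 4. Remove 4 from Dave, Hank.
Dave's domain is down to {3}, so Dave = 3. Strike 3 from Jack.
That leaves Ivy = 22. Remove 22 from Hank.
Hank has just one choice, so Hank = 12.
That leaves Jack = 26.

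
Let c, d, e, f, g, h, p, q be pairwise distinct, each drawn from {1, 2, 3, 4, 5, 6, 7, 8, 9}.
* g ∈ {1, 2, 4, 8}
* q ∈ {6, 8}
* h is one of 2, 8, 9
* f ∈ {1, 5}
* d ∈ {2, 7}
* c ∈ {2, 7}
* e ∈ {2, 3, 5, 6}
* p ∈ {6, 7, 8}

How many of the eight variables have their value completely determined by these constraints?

1

The 2 variables c and d are confined to {2, 7}, which locks those values in; drop them from e, g, h, p.
p and q share exactly the 2 values {6, 8}; by pigeonhole those values go to them, so strike 6, 8 from e, g, h.
h's domain is down to {9}, so h = 9.
Determined: h=9. The other variables each still have more than one consistent value. That makes 1.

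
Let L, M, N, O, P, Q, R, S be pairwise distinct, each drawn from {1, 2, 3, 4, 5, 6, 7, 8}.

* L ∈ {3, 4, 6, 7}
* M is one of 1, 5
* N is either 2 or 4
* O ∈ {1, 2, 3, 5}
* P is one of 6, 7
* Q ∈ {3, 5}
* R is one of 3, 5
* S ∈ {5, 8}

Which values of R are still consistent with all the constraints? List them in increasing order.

3, 5

Among the 8 variables, 8 fits only S (and all 8 values in {1, 2, 3, 4, 5, 6, 7, 8} must be used), so S = 8.
The 2 variables Q and R are confined to {3, 5}, which locks those values in; drop them from L, M, O.
M must be 1 (only option left). Strike 1 from O.
That leaves O = 2. Eliminate 2 elsewhere: N.
That leaves N = 4. Remove 4 from L.
No further eliminations apply; R can still be any of 3, 5.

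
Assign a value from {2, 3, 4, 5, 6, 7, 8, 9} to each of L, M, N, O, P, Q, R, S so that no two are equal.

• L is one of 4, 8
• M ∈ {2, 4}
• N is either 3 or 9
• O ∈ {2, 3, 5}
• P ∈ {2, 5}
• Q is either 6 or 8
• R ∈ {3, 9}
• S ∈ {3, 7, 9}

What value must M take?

4

The 8 variables draw from only 8 values {2, 3, 4, 5, 6, 7, 8, 9}, so each is used; only Q can be 6, hence Q = 6.
Among the 7 still-open variables, 7 fits only S (and all 7 values in {2, 3, 4, 5, 7, 8, 9} must be used), so S = 7.
The 6 still-open variables together cover exactly {2, 3, 4, 5, 8, 9} — 6 values for 6 variables — and 8 appears only in L's list, so L = 8.
The 5 still-open variables together cover exactly {2, 3, 4, 5, 9} — 5 values for 5 variables — and 4 appears only in M's list, so M = 4.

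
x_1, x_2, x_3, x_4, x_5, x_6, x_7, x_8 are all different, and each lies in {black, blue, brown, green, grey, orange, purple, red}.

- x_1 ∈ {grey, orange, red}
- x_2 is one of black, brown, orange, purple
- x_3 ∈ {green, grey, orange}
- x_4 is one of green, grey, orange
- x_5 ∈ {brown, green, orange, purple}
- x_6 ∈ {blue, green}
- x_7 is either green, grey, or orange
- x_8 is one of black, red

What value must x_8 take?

The 8 variables together cover exactly {black, blue, brown, green, grey, orange, purple, red} — 8 values for 8 variables — and blue appears only in x_6's list, so x_6 = blue.
x_3, x_4, x_7 between them cover only {green, grey, orange} — a naked triple. Remove those values from x_1, x_2, x_5.
x_1's domain is down to {red}, so x_1 = red. Strike red from x_8.
So x_8 = black.

black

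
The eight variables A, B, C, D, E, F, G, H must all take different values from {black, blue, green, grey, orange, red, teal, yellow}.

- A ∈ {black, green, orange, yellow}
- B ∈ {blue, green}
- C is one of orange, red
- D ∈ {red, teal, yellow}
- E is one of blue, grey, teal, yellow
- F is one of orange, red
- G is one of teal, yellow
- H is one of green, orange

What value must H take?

The 8 variables together cover exactly {black, blue, green, grey, orange, red, teal, yellow} — 8 values for 8 variables — and black appears only in A's list, so A = black.
The 7 still-open variables draw from only 7 values {blue, green, grey, orange, red, teal, yellow}, so each is used; only E can be grey, hence E = grey.
Among the 6 still-open variables, blue fits only B (and all 6 values in {blue, green, orange, red, teal, yellow} must be used), so B = blue.
The 5 still-open variables draw from only 5 values {green, orange, red, teal, yellow}, so each is used; only H can be green, hence H = green.

green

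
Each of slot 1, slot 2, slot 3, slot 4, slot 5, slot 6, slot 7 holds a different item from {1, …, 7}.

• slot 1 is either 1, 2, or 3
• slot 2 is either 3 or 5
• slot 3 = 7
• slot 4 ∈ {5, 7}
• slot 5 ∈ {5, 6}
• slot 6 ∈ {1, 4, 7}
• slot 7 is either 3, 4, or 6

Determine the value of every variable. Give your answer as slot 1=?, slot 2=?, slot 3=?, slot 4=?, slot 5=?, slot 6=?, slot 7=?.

slot 3 must be 7 (only option left). Remove 7 from slot 4, slot 6.
slot 4 has just one choice, so slot 4 = 5. Remove 5 from slot 2, slot 5.
slot 5 must be 6 (only option left). So slot 7 can't be 6.
slot 2 has just one choice, so slot 2 = 3. So slot 1, slot 7 can't be 3.
slot 7 must be 4 (only option left). Strike 4 from slot 6.
slot 6 must be 1 (only option left). So slot 1 can't be 1.
slot 1's domain is down to {2}, so slot 1 = 2.

slot 1=2, slot 2=3, slot 3=7, slot 4=5, slot 5=6, slot 6=1, slot 7=4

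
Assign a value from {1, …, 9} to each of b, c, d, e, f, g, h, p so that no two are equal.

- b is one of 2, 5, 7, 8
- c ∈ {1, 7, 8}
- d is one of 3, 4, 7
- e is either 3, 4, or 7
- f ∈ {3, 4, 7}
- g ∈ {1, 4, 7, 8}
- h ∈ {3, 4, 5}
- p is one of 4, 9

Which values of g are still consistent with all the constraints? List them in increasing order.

Among the 8 variables, 2 fits only b (and all 8 values in {1, 2, 3, 4, 5, 7, 8, 9} must be used), so b = 2.
Among the 7 still-open variables, 5 fits only h (and all 7 values in {1, 3, 4, 5, 7, 8, 9} must be used), so h = 5.
The 6 still-open variables draw from only 6 values {1, 3, 4, 7, 8, 9}, so each is used; only p can be 9, hence p = 9.
d, e, f between them cover only {3, 4, 7} — a naked triple. Remove those values from c, g.
No further eliminations apply; g can still be any of 1, 8.

1, 8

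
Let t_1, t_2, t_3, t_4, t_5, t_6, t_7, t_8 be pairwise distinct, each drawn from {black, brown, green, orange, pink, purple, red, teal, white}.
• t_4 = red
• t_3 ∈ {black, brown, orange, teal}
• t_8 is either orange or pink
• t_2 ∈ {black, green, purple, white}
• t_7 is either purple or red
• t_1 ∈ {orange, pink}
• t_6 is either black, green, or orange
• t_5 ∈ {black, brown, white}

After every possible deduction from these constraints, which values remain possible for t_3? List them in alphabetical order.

black, brown, teal

t_4 has just one choice, so t_4 = red. Remove red from t_7.
t_7 must be purple (only option left). Remove purple from t_2.
The 2 variables t_1 and t_8 are confined to {orange, pink}, which locks those values in; drop them from t_3, t_6.
No further eliminations apply; t_3 can still be any of black, brown, teal.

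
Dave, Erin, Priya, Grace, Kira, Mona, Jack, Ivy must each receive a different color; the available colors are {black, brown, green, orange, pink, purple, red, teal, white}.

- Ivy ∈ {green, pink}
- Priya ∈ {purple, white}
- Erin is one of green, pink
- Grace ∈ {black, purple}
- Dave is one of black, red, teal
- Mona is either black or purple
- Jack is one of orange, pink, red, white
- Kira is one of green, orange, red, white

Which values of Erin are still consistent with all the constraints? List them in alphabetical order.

green, pink

The 8 variables draw from only 8 values {black, green, orange, pink, purple, red, teal, white}, so each is used; only Dave can be teal, hence Dave = teal.
Erin and Ivy share exactly the 2 values {green, pink}; by pigeonhole those values go to them, so strike green, pink from Kira, Jack.
Grace and Mona share exactly the 2 values {black, purple}; by pigeonhole those values go to them, so strike black, purple from Priya.
Priya must be white (only option left). Remove white from Kira, Jack.
No further eliminations apply; Erin can still be any of green, pink.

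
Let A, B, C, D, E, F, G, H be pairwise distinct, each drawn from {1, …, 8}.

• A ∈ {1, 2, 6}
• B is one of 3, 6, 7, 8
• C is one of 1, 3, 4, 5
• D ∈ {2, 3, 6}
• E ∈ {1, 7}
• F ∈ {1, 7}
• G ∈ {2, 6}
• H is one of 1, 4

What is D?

3

Among the 8 variables, 5 fits only C (and all 8 values in {1, 2, 3, 4, 5, 6, 7, 8} must be used), so C = 5.
Among the 7 still-open variables, 4 fits only H (and all 7 values in {1, 2, 3, 4, 6, 7, 8} must be used), so H = 4.
The 6 still-open variables draw from only 6 values {1, 2, 3, 6, 7, 8}, so each is used; only B can be 8, hence B = 8.
The 5 still-open variables draw from only 5 values {1, 2, 3, 6, 7}, so each is used; only D can be 3, hence D = 3.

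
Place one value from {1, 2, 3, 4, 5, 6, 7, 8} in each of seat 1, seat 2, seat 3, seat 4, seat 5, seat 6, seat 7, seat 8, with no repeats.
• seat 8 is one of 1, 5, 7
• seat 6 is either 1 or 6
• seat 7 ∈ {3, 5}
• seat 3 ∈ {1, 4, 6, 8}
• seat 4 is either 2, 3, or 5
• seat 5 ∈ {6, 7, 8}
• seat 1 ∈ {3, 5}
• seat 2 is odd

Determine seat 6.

The 8 variables draw from only 8 values {1, 2, 3, 4, 5, 6, 7, 8}, so each is used; only seat 4 can be 2, hence seat 4 = 2.
The 7 still-open variables draw from only 7 values {1, 3, 4, 5, 6, 7, 8}, so each is used; only seat 3 can be 4, hence seat 3 = 4.
The 6 still-open variables together cover exactly {1, 3, 5, 6, 7, 8} — 6 values for 6 variables — and 8 appears only in seat 5's list, so seat 5 = 8.
Among the 5 still-open variables, 6 fits only seat 6 (and all 5 values in {1, 3, 5, 6, 7} must be used), so seat 6 = 6.

6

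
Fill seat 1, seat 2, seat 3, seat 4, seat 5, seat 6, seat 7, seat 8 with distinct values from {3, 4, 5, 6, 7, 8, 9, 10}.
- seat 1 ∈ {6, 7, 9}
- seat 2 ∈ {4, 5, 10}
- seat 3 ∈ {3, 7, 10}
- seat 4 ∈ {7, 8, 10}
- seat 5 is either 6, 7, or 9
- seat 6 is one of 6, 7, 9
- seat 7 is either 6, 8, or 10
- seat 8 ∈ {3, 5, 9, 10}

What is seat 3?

3

The 8 variables together cover exactly {3, 4, 5, 6, 7, 8, 9, 10} — 8 values for 8 variables — and 4 appears only in seat 2's list, so seat 2 = 4.
Among the 7 still-open variables, 5 fits only seat 8 (and all 7 values in {3, 5, 6, 7, 8, 9, 10} must be used), so seat 8 = 5.
The 6 still-open variables together cover exactly {3, 6, 7, 8, 9, 10} — 6 values for 6 variables — and 3 appears only in seat 3's list, so seat 3 = 3.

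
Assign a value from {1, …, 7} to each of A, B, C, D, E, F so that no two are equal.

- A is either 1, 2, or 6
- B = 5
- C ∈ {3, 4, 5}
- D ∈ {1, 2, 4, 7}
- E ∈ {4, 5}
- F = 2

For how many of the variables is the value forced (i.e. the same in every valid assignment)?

B must be 5 (only option left). Eliminate 5 elsewhere: C, E.
That leaves E = 4. So C, D can't be 4.
F has just one choice, so F = 2. Eliminate 2 elsewhere: A, D.
That leaves C = 3.
Determined: B=5, C=3, E=4, F=2. The other variables each still have more than one consistent value. That makes 4.

4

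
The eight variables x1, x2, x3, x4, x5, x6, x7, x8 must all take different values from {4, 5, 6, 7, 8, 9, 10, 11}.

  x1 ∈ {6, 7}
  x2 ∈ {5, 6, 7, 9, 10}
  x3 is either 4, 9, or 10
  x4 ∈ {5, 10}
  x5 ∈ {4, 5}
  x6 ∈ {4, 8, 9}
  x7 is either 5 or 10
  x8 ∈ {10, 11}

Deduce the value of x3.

The 8 variables draw from only 8 values {4, 5, 6, 7, 8, 9, 10, 11}, so each is used; only x6 can be 8, hence x6 = 8.
The 7 still-open variables draw from only 7 values {4, 5, 6, 7, 9, 10, 11}, so each is used; only x8 can be 11, hence x8 = 11.
x4 and x7 share exactly the 2 values {5, 10}; by pigeonhole those values go to them, so strike 5, 10 from x2, x3, x5.
That leaves x5 = 4. So x3 can't be 4.
So x3 = 9.

9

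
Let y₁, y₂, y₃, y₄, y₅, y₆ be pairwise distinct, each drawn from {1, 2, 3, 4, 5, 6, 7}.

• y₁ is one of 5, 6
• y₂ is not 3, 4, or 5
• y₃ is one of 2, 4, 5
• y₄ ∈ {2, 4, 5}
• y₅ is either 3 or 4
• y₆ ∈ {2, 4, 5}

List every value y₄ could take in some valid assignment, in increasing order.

2, 4, 5

y₃, y₄, y₆ between them cover only {2, 4, 5} — a naked triple. Remove those values from y₁, y₂, y₅.
y₁ has just one choice, so y₁ = 6. Remove 6 from y₂.
y₅ must be 3 (only option left).
No further eliminations apply; y₄ can still be any of 2, 4, 5.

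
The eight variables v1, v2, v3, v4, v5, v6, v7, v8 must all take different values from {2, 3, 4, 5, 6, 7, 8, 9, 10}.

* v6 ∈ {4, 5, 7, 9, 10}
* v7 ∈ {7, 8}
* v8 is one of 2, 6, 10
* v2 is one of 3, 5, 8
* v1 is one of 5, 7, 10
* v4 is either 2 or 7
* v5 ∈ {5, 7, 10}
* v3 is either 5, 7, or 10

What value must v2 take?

v1, v3, v5 between them cover only {5, 7, 10} — a naked triple. Remove those values from v2, v4, v6, v7, v8.
That leaves v4 = 2. So v8 can't be 2.
v7 must be 8 (only option left). Remove 8 from v2.
So v2 = 3.

3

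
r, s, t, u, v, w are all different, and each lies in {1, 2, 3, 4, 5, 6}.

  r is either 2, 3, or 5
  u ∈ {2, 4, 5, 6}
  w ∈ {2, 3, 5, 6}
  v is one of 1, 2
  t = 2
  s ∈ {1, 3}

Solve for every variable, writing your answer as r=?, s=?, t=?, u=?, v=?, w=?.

r=5, s=3, t=2, u=4, v=1, w=6

t has just one choice, so t = 2. Remove 2 from r, u, v, w.
v has just one choice, so v = 1. So s can't be 1.
That leaves s = 3. Strike 3 from r, w.
r has just one choice, so r = 5. Remove 5 from u, w.
w's domain is down to {6}, so w = 6. So u can't be 6.
u has just one choice, so u = 4.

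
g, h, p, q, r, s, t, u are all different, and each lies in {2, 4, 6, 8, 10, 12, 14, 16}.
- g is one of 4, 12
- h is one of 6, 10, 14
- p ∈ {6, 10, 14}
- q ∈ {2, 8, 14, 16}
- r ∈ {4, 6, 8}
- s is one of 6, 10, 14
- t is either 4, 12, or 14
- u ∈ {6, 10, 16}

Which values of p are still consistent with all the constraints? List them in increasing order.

6, 10, 14

The 8 variables draw from only 8 values {2, 4, 6, 8, 10, 12, 14, 16}, so each is used; only q can be 2, hence q = 2.
The 7 still-open variables draw from only 7 values {4, 6, 8, 10, 12, 14, 16}, so each is used; only r can be 8, hence r = 8.
Among the 6 still-open variables, 16 fits only u (and all 6 values in {4, 6, 10, 12, 14, 16} must be used), so u = 16.
h, p, s between them cover only {6, 10, 14} — a naked triple. Remove those values from t.
No further eliminations apply; p can still be any of 6, 10, 14.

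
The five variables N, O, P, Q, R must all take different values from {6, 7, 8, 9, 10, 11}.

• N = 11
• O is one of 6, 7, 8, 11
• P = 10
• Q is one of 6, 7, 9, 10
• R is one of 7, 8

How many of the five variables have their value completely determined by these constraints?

2

N must be 11 (only option left). So O can't be 11.
That leaves P = 10. Eliminate 10 elsewhere: Q.
Determined: N=11, P=10. The other variables each still have more than one consistent value. That makes 2.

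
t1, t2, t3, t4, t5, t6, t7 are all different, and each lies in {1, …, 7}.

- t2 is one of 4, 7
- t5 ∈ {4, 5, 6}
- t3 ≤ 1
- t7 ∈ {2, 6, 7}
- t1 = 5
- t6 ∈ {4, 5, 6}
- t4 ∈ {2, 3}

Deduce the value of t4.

3

t1's domain is down to {5}, so t1 = 5. Eliminate 5 elsewhere: t5, t6.
t3 has just one choice, so t3 = 1.
The 5 still-open variables draw from only 5 values {2, 3, 4, 6, 7}, so each is used; only t4 can be 3, hence t4 = 3.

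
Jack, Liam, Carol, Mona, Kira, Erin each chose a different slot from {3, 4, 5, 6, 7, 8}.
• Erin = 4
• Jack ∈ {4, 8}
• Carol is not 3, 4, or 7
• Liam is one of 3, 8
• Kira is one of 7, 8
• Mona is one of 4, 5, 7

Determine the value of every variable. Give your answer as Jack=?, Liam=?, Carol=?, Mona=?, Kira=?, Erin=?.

Jack=8, Liam=3, Carol=6, Mona=5, Kira=7, Erin=4

Erin must be 4 (only option left). Strike 4 from Jack, Mona.
Jack must be 8 (only option left). So Liam, Carol, Kira can't be 8.
Liam must be 3 (only option left).
That leaves Kira = 7. Eliminate 7 elsewhere: Mona.
Mona must be 5 (only option left). Strike 5 from Carol.
That leaves Carol = 6.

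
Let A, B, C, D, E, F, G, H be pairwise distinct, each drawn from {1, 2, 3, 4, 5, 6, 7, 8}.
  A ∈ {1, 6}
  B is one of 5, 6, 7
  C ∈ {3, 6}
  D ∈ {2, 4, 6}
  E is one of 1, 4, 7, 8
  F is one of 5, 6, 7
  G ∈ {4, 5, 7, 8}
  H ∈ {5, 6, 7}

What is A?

1

Among the 8 variables, 2 fits only D (and all 8 values in {1, 2, 3, 4, 5, 6, 7, 8} must be used), so D = 2.
The 7 still-open variables draw from only 7 values {1, 3, 4, 5, 6, 7, 8}, so each is used; only C can be 3, hence C = 3.
B, F, H share exactly the 3 values {5, 6, 7}; by pigeonhole those values go to them, so strike 5, 6, 7 from A, E, G.
So A = 1.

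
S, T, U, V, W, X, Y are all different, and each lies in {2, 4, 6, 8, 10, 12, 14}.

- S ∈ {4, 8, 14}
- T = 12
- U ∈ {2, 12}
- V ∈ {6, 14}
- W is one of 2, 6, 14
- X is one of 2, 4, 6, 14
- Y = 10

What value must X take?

T's domain is down to {12}, so T = 12. So U can't be 12.
U's domain is down to {2}, so U = 2. Strike 2 from W, X.
Y must be 10 (only option left).
The 4 still-open variables draw from only 4 values {4, 6, 8, 14}, so each is used; only S can be 8, hence S = 8.
The 3 still-open variables draw from only 3 values {4, 6, 14}, so each is used; only X can be 4, hence X = 4.

4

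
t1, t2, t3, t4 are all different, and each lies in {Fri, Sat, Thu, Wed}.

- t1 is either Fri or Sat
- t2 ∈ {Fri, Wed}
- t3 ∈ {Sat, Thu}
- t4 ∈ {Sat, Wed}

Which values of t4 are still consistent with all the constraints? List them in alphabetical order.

Sat, Wed

The 4 variables together cover exactly {Fri, Sat, Thu, Wed} — 4 values for 4 variables — and Thu appears only in t3's list, so t3 = Thu.
No further eliminations apply; t4 can still be any of Sat, Wed.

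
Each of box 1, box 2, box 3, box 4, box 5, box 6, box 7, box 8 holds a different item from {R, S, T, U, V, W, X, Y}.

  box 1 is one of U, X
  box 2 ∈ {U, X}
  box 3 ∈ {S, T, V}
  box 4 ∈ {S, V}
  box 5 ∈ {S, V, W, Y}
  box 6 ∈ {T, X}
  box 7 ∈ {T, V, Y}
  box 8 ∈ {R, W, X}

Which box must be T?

box 6

The 8 variables together cover exactly {R, S, T, U, V, W, X, Y} — 8 values for 8 variables — and R appears only in box 8's list, so box 8 = R.
Among the 7 still-open variables, W fits only box 5 (and all 7 values in {S, T, U, V, W, X, Y} must be used), so box 5 = W.
Among the 6 still-open variables, Y fits only box 7 (and all 6 values in {S, T, U, V, X, Y} must be used), so box 7 = Y.
box 1 and box 2 between them cover only {U, X} — a naked pair. Remove those values from box 6.
So T goes to box 6.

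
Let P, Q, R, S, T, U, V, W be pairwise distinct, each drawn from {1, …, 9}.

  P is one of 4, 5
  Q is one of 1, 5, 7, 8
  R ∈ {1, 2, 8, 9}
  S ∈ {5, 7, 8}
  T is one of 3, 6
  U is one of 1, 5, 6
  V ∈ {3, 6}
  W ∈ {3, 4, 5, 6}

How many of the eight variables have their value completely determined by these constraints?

T and V share exactly the 2 values {3, 6}; by pigeonhole those values go to them, so strike 3, 6 from U, W.
P and W share exactly the 2 values {4, 5}; by pigeonhole those values go to them, so strike 4, 5 from Q, S, U.
That leaves U = 1. Eliminate 1 elsewhere: Q, R.
Q and S share exactly the 2 values {7, 8}; by pigeonhole those values go to them, so strike 7, 8 from R.
Determined: U=1. The other variables each still have more than one consistent value. That makes 1.

1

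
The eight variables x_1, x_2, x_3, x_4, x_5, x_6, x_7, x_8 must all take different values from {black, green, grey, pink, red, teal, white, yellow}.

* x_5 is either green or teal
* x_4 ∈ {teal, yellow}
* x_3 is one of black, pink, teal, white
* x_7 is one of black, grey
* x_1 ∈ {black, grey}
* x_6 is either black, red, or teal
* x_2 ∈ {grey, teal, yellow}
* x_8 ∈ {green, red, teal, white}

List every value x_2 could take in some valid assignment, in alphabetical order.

The 8 variables together cover exactly {black, green, grey, pink, red, teal, white, yellow} — 8 values for 8 variables — and pink appears only in x_3's list, so x_3 = pink.
Among the 7 still-open variables, white fits only x_8 (and all 7 values in {black, green, grey, red, teal, white, yellow} must be used), so x_8 = white.
The 6 still-open variables draw from only 6 values {black, green, grey, red, teal, yellow}, so each is used; only x_5 can be green, hence x_5 = green.
Among the 5 still-open variables, red fits only x_6 (and all 5 values in {black, grey, red, teal, yellow} must be used), so x_6 = red.
x_1 and x_7 between them cover only {black, grey} — a naked pair. Remove those values from x_2.
No further eliminations apply; x_2 can still be any of teal, yellow.

teal, yellow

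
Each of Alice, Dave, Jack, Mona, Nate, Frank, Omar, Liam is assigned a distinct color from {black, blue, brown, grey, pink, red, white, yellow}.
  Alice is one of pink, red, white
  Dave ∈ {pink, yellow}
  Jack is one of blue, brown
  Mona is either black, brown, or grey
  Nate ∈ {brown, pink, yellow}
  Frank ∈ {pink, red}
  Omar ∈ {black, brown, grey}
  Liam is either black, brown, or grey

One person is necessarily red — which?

The 8 variables together cover exactly {black, blue, brown, grey, pink, red, white, yellow} — 8 values for 8 variables — and blue appears only in Jack's list, so Jack = blue.
The 7 still-open variables draw from only 7 values {black, brown, grey, pink, red, white, yellow}, so each is used; only Alice can be white, hence Alice = white.
The 6 still-open variables draw from only 6 values {black, brown, grey, pink, red, yellow}, so each is used; only Frank can be red, hence Frank = red.

Frank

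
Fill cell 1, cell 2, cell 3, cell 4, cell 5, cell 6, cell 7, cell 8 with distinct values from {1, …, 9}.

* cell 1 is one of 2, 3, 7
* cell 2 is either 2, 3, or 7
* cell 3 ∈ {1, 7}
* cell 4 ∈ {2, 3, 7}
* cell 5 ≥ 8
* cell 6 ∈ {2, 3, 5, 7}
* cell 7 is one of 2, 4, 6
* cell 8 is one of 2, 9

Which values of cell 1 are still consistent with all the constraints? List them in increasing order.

2, 3, 7

The 3 variables cell 1, cell 2, cell 4 are confined to {2, 3, 7}, which locks those values in; drop them from cell 3, cell 6, cell 7, cell 8.
cell 3 has just one choice, so cell 3 = 1.
cell 6's domain is down to {5}, so cell 6 = 5.
cell 8 has just one choice, so cell 8 = 9. Remove 9 from cell 5.
cell 5 has just one choice, so cell 5 = 8.
No further eliminations apply; cell 1 can still be any of 2, 3, 7.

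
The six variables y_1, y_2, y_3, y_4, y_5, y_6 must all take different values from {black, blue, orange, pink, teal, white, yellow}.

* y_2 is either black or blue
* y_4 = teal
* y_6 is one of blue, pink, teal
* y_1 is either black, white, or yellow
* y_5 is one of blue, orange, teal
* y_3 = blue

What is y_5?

y_3's domain is down to {blue}, so y_3 = blue. Strike blue from y_2, y_5, y_6.
y_4 must be teal (only option left). So y_5, y_6 can't be teal.
So y_5 = orange.

orange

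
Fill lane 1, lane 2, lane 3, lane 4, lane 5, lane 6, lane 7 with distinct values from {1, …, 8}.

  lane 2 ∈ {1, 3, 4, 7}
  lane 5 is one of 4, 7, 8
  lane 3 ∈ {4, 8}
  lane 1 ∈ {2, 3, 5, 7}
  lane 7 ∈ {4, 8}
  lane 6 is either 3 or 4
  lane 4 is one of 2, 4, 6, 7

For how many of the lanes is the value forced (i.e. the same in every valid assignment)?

The 2 variables lane 3 and lane 7 are confined to {4, 8}, which locks those values in; drop them from lane 2, lane 4, lane 5, lane 6.
lane 5's domain is down to {7}, so lane 5 = 7. Remove 7 from lane 1, lane 2, lane 4.
lane 6 has just one choice, so lane 6 = 3. So lane 1, lane 2 can't be 3.
lane 2's domain is down to {1}, so lane 2 = 1.
Determined: lane 2=1, lane 5=7, lane 6=3. The other lanes each still have more than one consistent value. That makes 3.

3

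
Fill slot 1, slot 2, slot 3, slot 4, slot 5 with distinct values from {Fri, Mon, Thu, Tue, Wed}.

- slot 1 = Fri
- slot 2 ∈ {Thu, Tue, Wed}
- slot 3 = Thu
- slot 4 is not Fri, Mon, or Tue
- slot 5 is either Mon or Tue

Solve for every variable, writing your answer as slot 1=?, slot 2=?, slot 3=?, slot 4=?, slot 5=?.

slot 1=Fri, slot 2=Tue, slot 3=Thu, slot 4=Wed, slot 5=Mon

slot 1 must be Fri (only option left).
slot 3's domain is down to {Thu}, so slot 3 = Thu. Remove Thu from slot 2, slot 4.
That leaves slot 4 = Wed. So slot 2 can't be Wed.
slot 2 has just one choice, so slot 2 = Tue. So slot 5 can't be Tue.
slot 5 has just one choice, so slot 5 = Mon.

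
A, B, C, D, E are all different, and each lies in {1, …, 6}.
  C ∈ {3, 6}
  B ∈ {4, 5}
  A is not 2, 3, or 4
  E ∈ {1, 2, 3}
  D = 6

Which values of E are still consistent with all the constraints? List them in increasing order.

D has just one choice, so D = 6. Strike 6 from A, C.
That leaves C = 3. So E can't be 3.
No further eliminations apply; E can still be any of 1, 2.

1, 2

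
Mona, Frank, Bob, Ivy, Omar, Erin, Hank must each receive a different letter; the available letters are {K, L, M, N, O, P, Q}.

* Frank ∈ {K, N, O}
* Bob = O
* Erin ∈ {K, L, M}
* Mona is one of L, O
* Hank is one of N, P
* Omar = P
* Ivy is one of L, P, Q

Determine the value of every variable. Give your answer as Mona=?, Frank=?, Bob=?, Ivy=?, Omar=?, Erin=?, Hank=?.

Bob must be O (only option left). Remove O from Mona, Frank.
Omar's domain is down to {P}, so Omar = P. Eliminate P elsewhere: Ivy, Hank.
That leaves Hank = N. Strike N from Frank.
Mona must be L (only option left). Strike L from Ivy, Erin.
That leaves Frank = K. So Erin can't be K.
That leaves Ivy = Q.
Erin must be M (only option left).

Mona=L, Frank=K, Bob=O, Ivy=Q, Omar=P, Erin=M, Hank=N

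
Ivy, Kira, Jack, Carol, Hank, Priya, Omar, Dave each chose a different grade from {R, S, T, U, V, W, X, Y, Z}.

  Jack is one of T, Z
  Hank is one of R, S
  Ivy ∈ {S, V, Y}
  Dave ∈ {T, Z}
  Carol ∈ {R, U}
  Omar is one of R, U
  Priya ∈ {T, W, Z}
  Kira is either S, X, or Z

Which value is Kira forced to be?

The 2 variables Jack and Dave are confined to {T, Z}, which locks those values in; drop them from Kira, Priya.
That leaves Priya = W.
Carol and Omar between them cover only {R, U} — a naked pair. Remove those values from Hank.
Hank's domain is down to {S}, so Hank = S. Eliminate S elsewhere: Ivy, Kira.
So Kira = X.

X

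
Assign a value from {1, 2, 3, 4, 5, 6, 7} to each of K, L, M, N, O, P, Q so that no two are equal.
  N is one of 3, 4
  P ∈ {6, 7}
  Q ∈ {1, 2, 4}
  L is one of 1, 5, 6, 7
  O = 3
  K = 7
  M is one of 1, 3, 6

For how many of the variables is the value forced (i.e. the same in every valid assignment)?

7

K must be 7 (only option left). Strike 7 from L, P.
O has just one choice, so O = 3. Remove 3 from M, N.
P must be 6 (only option left). Strike 6 from L, M.
M has just one choice, so M = 1. Eliminate 1 elsewhere: L, Q.
N's domain is down to {4}, so N = 4. So Q can't be 4.
That leaves Q = 2.
L's domain is down to {5}, so L = 5.
Every variable is fixed: K=7, L=5, M=1, N=4, O=3, P=6, Q=2. That makes 7.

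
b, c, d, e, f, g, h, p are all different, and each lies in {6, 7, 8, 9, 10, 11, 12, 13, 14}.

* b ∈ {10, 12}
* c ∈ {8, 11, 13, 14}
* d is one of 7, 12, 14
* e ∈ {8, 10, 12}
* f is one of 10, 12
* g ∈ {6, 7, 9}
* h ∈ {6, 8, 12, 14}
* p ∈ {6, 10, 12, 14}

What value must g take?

9

b and f between them cover only {10, 12} — a naked pair. Remove those values from d, e, h, p.
e has just one choice, so e = 8. Strike 8 from c, h.
The 2 variables h and p are confined to {6, 14}, which locks those values in; drop them from c, d, g.
d must be 7 (only option left). Strike 7 from g.
So g = 9.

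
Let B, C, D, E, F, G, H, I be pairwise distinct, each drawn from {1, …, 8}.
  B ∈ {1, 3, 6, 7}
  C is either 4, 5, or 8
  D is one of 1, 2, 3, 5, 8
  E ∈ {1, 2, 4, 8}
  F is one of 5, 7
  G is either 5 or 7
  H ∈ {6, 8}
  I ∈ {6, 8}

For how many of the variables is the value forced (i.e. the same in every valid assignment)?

F and G share exactly the 2 values {5, 7}; by pigeonhole those values go to them, so strike 5, 7 from B, C, D.
The 2 variables H and I are confined to {6, 8}, which locks those values in; drop them from B, C, D, E.
C's domain is down to {4}, so C = 4. Remove 4 from E.
Determined: C=4. The other variables each still have more than one consistent value. That makes 1.

1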